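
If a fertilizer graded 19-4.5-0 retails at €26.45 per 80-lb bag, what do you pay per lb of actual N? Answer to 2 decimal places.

€1.74 per lb N

N in bag = 80 × 19% = 15.2 lb.
Cost per lb N = €26.45 / 15.2 = €1.7401.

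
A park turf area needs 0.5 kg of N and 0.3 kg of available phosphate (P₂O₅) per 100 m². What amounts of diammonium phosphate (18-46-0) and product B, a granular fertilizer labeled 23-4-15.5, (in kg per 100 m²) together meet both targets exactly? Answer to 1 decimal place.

Per-100 m² balance (a = diammonium phosphate, b = product B):
N: 0.18·a + 0.23·b = 0.5
P₂O₅: 0.46·a + 0.04·b = 0.3
Eliminate a: (row1) − 0.18/0.46·(row2) → 0.214348·b = 0.382609, so b = 1.78499.
Back-substitute: a = (0.5 − 0.23·1.78499) / 0.18 = 0.496957.

0.5 kg diammonium phosphate, 1.8 kg product B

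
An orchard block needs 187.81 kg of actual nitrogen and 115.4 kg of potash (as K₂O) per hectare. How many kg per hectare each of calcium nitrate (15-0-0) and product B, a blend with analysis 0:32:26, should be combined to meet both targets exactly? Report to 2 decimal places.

With a, b = kg per hectare of calcium nitrate and product B:
N: 0.15·a + 0·b = 187.81
K₂O: 0·a + 0.26·b = 115.4
Solving simultaneously: a = 1252.067, b = 443.846.

1252.07 kg calcium nitrate, 443.85 kg product B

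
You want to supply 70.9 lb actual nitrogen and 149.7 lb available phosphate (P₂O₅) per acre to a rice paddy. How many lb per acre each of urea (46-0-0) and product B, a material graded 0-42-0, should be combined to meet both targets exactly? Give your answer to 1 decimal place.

154.1 lb urea, 356.4 lb product B

Let a = lb of urea, b = lb of product B (per acre).
N: 0.46·a + 0·b = 70.9
P₂O₅: 0·a + 0.42·b = 149.7
Solving simultaneously: a = 154.13, b = 356.429.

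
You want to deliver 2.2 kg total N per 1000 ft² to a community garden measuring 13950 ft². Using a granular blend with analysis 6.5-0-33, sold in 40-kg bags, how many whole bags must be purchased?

Product per 1000 ft² = 2.2 / 6.5% = 33.8462 kg.
Total product = 33.8462 × 13950 / 1000 = 472.154 kg.
Bags = ⌈472.154 / 40⌉ = 12.

12 bags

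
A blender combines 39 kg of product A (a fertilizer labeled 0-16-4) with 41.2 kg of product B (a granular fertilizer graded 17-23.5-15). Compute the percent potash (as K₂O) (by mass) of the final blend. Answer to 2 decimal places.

Total mass = 39 + 41.2 = 80.2 kg.
K₂O mass = 4%×39 + 15%×41.2 = 7.74 kg.
% K₂O = 7.74 / 80.2 = 9.65087%.

9.65% K₂O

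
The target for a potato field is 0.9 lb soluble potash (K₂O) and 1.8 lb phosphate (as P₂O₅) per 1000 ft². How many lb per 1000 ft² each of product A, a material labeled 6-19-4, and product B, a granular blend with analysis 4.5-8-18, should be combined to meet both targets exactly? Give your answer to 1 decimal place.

8.1 lb product A, 3.2 lb product B

Let a = lb of product A, b = lb of product B (per 1000 ft²).
K₂O: 0.04·a + 0.18·b = 0.9
P₂O₅: 0.19·a + 0.08·b = 1.8
Eliminate a: (row1) − 0.04/0.19·(row2) → 0.163158·b = 0.521053, so b = 3.19355.
Back-substitute: a = (0.9 − 0.18·3.19355) / 0.04 = 8.12903.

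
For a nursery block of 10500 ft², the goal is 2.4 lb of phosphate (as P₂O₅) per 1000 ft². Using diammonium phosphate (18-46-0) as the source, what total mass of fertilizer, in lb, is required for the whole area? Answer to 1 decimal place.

Product per 1000 ft² = 2.4 / 46% = 5.21739 lb.
Total product = 5.21739 × 10500 / 1000 = 54.7826 lb.

54.8 lb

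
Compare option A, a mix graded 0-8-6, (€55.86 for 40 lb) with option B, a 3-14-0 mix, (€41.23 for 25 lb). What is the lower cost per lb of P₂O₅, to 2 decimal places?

€11.78 per lb P₂O₅ (option B)

option A: P₂O₅ per bag = 40 × 8% = 3.2 lb; cost = 55.86 / 3.2 = €17.4562/lb P₂O₅.
option B: P₂O₅ per bag = 25 × 14% = 3.5 lb; cost = 41.23 / 3.5 = €11.7800/lb P₂O₅.
option B is cheaper.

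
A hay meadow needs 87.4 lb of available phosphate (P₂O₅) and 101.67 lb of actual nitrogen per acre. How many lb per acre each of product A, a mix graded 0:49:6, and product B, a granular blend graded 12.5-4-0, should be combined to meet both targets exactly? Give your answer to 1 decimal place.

112.0 lb product A, 813.4 lb product B

With a, b = lb per acre of product A and product B:
P₂O₅: 0.49·a + 0.04·b = 87.4
N: 0·a + 0.125·b = 101.67
Solving simultaneously: a = 111.971, b = 813.36.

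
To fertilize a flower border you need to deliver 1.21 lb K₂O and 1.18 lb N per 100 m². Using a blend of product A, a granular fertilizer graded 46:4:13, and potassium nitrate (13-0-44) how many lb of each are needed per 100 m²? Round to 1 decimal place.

With a, b = lb per 100 m² of product A and potassium nitrate:
K₂O: 0.13·a + 0.44·b = 1.21
N: 0.46·a + 0.13·b = 1.18
Solving simultaneously: a = 1.95094, b = 2.17358.

2.0 lb product A, 2.2 lb potassium nitrate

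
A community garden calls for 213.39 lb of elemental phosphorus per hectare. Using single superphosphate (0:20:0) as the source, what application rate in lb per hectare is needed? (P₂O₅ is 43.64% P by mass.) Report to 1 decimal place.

2444.9 lb of product per hectare

As P₂O₅: 213.39 / 0.4364 = 488.978 lb per hectare.
Product per hectare = 488.978 / 20% = 2444.89 lb.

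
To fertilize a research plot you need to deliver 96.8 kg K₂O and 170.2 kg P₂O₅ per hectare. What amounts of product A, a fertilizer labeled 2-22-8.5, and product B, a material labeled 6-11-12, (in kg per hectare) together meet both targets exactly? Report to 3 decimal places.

573.372 kg product A, 400.528 kg product B

With a, b = kg per hectare of product A and product B:
K₂O: 0.085·a + 0.12·b = 96.8
P₂O₅: 0.22·a + 0.11·b = 170.2
From row1: a = (96.8 − 0.12·b) / 0.085.
Into row2: 0.22·(96.8 − 0.12·b)/0.085 + 0.11·b = 170.2 → b = 400.5279, a = 573.3724.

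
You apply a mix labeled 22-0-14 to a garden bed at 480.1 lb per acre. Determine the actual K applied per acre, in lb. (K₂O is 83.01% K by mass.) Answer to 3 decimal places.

55.794 lb K per acre

K₂O per acre = 480.1 × 14% = 67.214 lb.
Elemental K = 67.214 × 0.8301 = 55.7943 lb per acre.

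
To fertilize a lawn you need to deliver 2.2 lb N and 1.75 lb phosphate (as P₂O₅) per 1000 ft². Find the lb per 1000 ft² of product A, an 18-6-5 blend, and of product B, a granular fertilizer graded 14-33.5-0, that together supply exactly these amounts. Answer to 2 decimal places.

9.48 lb product A, 3.53 lb product B

Let a = lb of product A, b = lb of product B (per 1000 ft²).
N: 0.18·a + 0.14·b = 2.2
P₂O₅: 0.06·a + 0.335·b = 1.75
From row1: a = (2.2 − 0.14·b) / 0.18.
Into row2: 0.06·(2.2 − 0.14·b)/0.18 + 0.335·b = 1.75 → b = 3.52601, a = 9.47977.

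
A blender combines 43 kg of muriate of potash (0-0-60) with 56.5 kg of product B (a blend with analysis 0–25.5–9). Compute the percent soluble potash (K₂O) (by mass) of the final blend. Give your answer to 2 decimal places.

Total mass = 43 + 56.5 = 99.5 kg.
K₂O mass = 60%×43 + 9%×56.5 = 30.885 kg.
% K₂O = 30.885 / 99.5 = 31.0402%.

31.04% K₂O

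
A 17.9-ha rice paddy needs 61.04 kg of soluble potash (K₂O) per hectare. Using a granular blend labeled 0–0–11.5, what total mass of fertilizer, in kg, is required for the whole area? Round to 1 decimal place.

9501.0 kg

Product per hectare = 61.04 / 11.5% = 530.783 kg.
Total product = 530.783 × 17.9 = 9501.01 kg.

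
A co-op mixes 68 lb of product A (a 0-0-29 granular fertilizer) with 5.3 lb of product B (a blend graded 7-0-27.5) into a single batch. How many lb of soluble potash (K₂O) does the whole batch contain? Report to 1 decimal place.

K₂O mass = 29%×68 + 27.5%×5.3 = 21.1775 lb.

21.2 lb K₂O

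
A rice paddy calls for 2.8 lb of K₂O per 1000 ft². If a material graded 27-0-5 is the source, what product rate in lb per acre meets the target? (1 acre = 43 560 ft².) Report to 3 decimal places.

Product per 1000 ft² = 2.8 / 5% = 56 lb.
Convert to per acre: 56 × 43.56 = 2439.36 lb.

2439.360 lb of product per acre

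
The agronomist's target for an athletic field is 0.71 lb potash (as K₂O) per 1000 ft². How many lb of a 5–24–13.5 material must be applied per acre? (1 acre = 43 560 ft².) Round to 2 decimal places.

Product per 1000 ft² = 0.71 / 13.5% = 5.25926 lb.
Convert to per acre: 5.25926 × 43.56 = 229.093 lb.

229.09 lb of product per acre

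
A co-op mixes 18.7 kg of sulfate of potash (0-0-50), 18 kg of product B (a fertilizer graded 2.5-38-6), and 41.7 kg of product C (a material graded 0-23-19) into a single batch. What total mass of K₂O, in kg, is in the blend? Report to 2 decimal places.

18.35 kg K₂O

K₂O mass = 50%×18.7 + 6%×18 + 19%×41.7 = 18.353 kg.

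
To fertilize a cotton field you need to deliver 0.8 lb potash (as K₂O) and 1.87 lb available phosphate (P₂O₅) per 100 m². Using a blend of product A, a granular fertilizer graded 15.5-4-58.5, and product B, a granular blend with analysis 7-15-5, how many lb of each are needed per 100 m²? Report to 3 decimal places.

0.309 lb product A, 12.384 lb product B

With a, b = lb per 100 m² of product A and product B:
K₂O: 0.585·a + 0.05·b = 0.8
P₂O₅: 0.04·a + 0.15·b = 1.87
From row1: a = (0.8 − 0.05·b) / 0.585.
Into row2: 0.04·(0.8 − 0.05·b)/0.585 + 0.15·b = 1.87 → b = 12.3843, a = 0.309038.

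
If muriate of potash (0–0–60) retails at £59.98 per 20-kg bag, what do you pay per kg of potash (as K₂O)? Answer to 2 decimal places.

£5.00 per kg K₂O

K₂O in bag = 20 × 60% = 12 kg.
Cost per kg K₂O = £59.98 / 12 = £4.9983.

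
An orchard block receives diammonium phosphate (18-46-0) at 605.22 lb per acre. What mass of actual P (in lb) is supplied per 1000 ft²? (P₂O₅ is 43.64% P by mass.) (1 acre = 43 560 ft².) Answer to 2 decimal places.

P₂O₅ per acre = 605.22 × 46% = 278.401 lb.
Elemental P = 278.401 × 0.4364 = 121.494 lb per acre.
Convert to per 1000 ft²: 121.494 × 0.0229568 = 2.78912 lb.

2.79 lb P per thousand sq ft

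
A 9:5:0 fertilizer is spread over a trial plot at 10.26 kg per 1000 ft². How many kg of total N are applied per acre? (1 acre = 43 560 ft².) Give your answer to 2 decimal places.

40.22 kg N per acre

nitrogen per 1000 ft² = 10.26 × 9% = 0.9234 kg.
Convert to per acre: 0.9234 × 43.56 = 40.2233 kg.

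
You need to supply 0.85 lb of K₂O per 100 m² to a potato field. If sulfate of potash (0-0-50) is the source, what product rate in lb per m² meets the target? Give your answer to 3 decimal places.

0.017 lb of product per sq m

Product per 100 m² = 0.85 / 50% = 1.7 lb.
Convert to per m²: 1.7 × 0.01 = 0.017 lb.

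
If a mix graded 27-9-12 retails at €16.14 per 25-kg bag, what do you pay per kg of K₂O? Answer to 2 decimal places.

€5.38 per kg K₂O

K₂O in bag = 25 × 12% = 3 kg.
Cost per kg K₂O = €16.14 / 3 = €5.3800.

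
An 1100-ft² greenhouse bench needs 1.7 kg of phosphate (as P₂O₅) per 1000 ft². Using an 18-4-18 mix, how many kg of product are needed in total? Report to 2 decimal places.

46.75 kg

Product per 1000 ft² = 1.7 / 4% = 42.5 kg.
Total product = 42.5 × 1100 / 1000 = 46.75 kg.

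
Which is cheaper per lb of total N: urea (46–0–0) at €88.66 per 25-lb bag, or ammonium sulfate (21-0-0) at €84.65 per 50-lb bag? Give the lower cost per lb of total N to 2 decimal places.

urea: N per bag = 25 × 46% = 11.5 lb; cost = 88.66 / 11.5 = €7.7096/lb N.
ammonium sulfate: N per bag = 50 × 21% = 10.5 lb; cost = 84.65 / 10.5 = €8.0619/lb N.
urea is cheaper.

€7.71 per lb N (urea)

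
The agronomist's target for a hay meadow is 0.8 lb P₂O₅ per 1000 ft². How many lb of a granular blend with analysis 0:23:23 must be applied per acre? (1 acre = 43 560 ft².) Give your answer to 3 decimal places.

151.513 lb of product per acre

Product per 1000 ft² = 0.8 / 23% = 3.47826 lb.
Convert to per acre: 3.47826 × 43.56 = 151.51304 lb.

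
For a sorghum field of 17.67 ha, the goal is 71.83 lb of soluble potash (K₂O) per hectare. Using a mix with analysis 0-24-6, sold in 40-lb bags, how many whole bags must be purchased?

529 bags

Product per hectare = 71.83 / 6% = 1197.17 lb.
Total product = 1197.17 × 17.67 = 21153.9 lb.
Bags = ⌈21153.9 / 40⌉ = 529.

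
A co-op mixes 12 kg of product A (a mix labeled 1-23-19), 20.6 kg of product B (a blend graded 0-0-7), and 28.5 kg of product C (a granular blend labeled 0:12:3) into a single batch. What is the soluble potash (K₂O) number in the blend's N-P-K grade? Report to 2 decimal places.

Total mass = 12 + 20.6 + 28.5 = 61.1 kg.
K₂O mass = 19%×12 + 7%×20.6 + 3%×28.5 = 4.577 kg.
% K₂O = 4.577 / 61.1 = 7.491%.

7.49% K₂O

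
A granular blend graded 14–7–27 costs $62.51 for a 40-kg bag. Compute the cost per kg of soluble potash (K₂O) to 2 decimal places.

$5.79 per kg K₂O

K₂O in bag = 40 × 27% = 10.8 kg.
Cost per kg K₂O = $62.51 / 10.8 = $5.7880.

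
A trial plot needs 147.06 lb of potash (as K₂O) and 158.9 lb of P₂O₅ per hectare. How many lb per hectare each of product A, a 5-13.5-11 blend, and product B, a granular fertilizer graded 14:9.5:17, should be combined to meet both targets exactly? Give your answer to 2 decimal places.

1043.38 lb product A, 189.93 lb product B

Let a = lb of product A, b = lb of product B (per hectare).
K₂O: 0.11·a + 0.17·b = 147.06
P₂O₅: 0.135·a + 0.095·b = 158.9
Eliminate a: (row1) − 0.11/0.135·(row2) → 0.0925926·b = 17.5859, so b = 189.928.
Back-substitute: a = (147.06 − 0.17·189.928) / 0.11 = 1043.384.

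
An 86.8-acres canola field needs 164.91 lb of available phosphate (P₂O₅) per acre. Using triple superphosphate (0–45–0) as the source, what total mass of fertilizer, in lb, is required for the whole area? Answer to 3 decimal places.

Product per acre = 164.91 / 45% = 366.467 lb.
Total product = 366.467 × 86.8 = 31809.3067 lb.

31809.307 lb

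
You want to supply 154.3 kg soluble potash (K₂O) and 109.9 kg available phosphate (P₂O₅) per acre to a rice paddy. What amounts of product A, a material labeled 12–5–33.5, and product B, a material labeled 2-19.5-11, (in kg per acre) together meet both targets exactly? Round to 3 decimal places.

With a, b = kg per acre of product A and product B:
K₂O: 0.335·a + 0.11·b = 154.3
P₂O₅: 0.05·a + 0.195·b = 109.9
Eliminate b: (row1) − 0.11/0.195·(row2) → 0.306795·a = 92.3051, so a = 300.8692.
Then b = (109.9 − 0.05·300.8692) / 0.195 = 486.4438.

300.869 kg product A, 486.444 kg product B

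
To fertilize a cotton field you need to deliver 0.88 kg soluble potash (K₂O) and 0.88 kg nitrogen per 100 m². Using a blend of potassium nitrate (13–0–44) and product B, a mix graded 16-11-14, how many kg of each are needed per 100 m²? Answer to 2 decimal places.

With a, b = kg per 100 m² of potassium nitrate and product B:
K₂O: 0.44·a + 0.14·b = 0.88
N: 0.13·a + 0.16·b = 0.88
Eliminate a: (row1) − 0.44/0.13·(row2) → -0.401538·b = -2.09846, so b = 5.22605.
Back-substitute: a = (0.88 − 0.14·5.22605) / 0.44 = 0.337165.

0.34 kg potassium nitrate, 5.23 kg product B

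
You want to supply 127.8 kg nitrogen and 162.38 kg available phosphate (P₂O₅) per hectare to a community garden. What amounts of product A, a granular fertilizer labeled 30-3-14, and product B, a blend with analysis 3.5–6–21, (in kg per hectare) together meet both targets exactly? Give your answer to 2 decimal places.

Let a = kg of product A, b = kg of product B (per hectare).
N: 0.3·a + 0.035·b = 127.8
P₂O₅: 0.03·a + 0.06·b = 162.38
Eliminate a: (row1) − 0.3/0.03·(row2) → -0.565·b = -1496, so b = 2647.788.
Back-substitute: a = (127.8 − 0.035·2647.788) / 0.3 = 117.091.

117.09 kg product A, 2647.79 kg product B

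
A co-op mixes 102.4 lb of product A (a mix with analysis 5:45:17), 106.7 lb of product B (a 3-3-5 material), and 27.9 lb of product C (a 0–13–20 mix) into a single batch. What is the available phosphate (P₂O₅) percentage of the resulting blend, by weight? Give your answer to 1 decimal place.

Total mass = 102.4 + 106.7 + 27.9 = 237 lb.
P₂O₅ mass = 45%×102.4 + 3%×106.7 + 13%×27.9 = 52.908 lb.
% P₂O₅ = 52.908 / 237 = 22.3241%.

22.3% P₂O₅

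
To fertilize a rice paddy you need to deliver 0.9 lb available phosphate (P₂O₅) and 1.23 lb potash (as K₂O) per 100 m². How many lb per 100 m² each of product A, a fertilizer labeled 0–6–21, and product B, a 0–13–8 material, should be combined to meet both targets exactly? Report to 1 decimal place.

3.9 lb product A, 5.1 lb product B

Per-100 m² balance (a = product A, b = product B):
P₂O₅: 0.06·a + 0.13·b = 0.9
K₂O: 0.21·a + 0.08·b = 1.23
Eliminate a: (row1) − 0.06/0.21·(row2) → 0.107143·b = 0.548571, so b = 5.12.
Back-substitute: a = (0.9 − 0.13·5.12) / 0.06 = 3.90667.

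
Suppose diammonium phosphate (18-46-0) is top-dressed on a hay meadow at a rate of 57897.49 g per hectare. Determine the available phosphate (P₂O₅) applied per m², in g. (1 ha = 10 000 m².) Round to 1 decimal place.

P₂O₅ per hectare = 57897.49 × 46% = 26632.8 g.
Convert to per m²: 26632.8 × 0.0001 = 2.66328 g.

2.7 g P₂O₅ per sq m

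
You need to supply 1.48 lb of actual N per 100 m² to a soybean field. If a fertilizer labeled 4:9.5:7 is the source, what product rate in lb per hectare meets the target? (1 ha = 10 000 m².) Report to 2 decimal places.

3700.00 lb of product per hectare

Product per 100 m² = 1.48 / 4% = 37 lb.
Convert to per hectare: 37 × 100 = 3700 lb.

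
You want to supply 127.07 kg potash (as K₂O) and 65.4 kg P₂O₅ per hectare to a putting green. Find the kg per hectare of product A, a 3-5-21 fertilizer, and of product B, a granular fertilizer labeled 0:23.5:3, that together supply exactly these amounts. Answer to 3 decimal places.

Let a = kg of product A, b = kg of product B (per hectare).
K₂O: 0.21·a + 0.03·b = 127.07
P₂O₅: 0.05·a + 0.235·b = 65.4
Eliminate b: (row1) − 0.03/0.235·(row2) → 0.203617·a = 118.721, so a = 583.0606.
Then b = (65.4 − 0.05·583.0606) / 0.235 = 154.2424.

583.061 kg product A, 154.242 kg product B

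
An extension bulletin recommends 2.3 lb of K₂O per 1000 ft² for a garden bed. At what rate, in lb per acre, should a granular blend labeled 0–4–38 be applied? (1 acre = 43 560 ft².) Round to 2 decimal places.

263.65 lb of product per acre

Product per 1000 ft² = 2.3 / 38% = 6.05263 lb.
Convert to per acre: 6.05263 × 43.56 = 263.653 lb.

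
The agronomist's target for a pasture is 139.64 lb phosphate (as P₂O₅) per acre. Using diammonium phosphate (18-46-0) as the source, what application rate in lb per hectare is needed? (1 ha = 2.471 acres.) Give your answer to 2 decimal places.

Product per acre = 139.64 / 46% = 303.565 lb.
Convert to per hectare: 303.565 × 2.471 = 750.1097 lb.

750.11 lb of product per hectare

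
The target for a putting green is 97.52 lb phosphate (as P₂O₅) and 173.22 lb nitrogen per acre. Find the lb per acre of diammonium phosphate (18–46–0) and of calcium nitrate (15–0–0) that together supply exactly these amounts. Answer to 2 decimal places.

Let a = lb of diammonium phosphate, b = lb of calcium nitrate (per acre).
P₂O₅: 0.46·a + 0·b = 97.52
N: 0.18·a + 0.15·b = 173.22
Eliminate a: (row1) − 0.46/0.18·(row2) → -0.383333·b = -345.153, so b = 900.4.
Back-substitute: a = (97.52 − 0·900.4) / 0.46 = 212.

212.00 lb diammonium phosphate, 900.40 lb calcium nitrate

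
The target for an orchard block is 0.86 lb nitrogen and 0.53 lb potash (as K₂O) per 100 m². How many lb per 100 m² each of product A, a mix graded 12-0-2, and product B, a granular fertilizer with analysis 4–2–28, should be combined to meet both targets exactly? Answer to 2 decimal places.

6.70 lb product A, 1.41 lb product B

With a, b = lb per 100 m² of product A and product B:
N: 0.12·a + 0.04·b = 0.86
K₂O: 0.02·a + 0.28·b = 0.53
Eliminate b: (row1) − 0.04/0.28·(row2) → 0.117143·a = 0.784286, so a = 6.69512.
Then b = (0.53 − 0.02·6.69512) / 0.28 = 1.41463.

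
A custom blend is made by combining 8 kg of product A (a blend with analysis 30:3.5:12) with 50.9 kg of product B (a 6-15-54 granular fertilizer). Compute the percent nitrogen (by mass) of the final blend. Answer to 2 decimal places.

9.26% N

Total mass = 8 + 50.9 = 58.9 kg.
N mass = 30%×8 + 6%×50.9 = 5.454 kg.
% N = 5.454 / 58.9 = 9.25976%.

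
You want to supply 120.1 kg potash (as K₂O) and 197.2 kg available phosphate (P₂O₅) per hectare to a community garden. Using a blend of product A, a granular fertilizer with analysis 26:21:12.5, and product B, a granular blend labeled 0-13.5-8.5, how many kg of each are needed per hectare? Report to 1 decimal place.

With a, b = kg per hectare of product A and product B:
K₂O: 0.125·a + 0.085·b = 120.1
P₂O₅: 0.21·a + 0.135·b = 197.2
Eliminate b: (row1) − 0.085/0.135·(row2) → -0.00722222·a = -4.06296, so a = 562.564.
Then b = (197.2 − 0.21·562.564) / 0.135 = 585.641.

562.6 kg product A, 585.6 kg product B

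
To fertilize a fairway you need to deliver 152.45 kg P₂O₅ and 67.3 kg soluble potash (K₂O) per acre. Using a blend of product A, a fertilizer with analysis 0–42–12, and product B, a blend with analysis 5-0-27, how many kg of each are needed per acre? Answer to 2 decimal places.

362.98 kg product A, 87.94 kg product B

Let a = kg of product A, b = kg of product B (per acre).
P₂O₅: 0.42·a + 0·b = 152.45
K₂O: 0.12·a + 0.27·b = 67.3
Eliminate a: (row1) − 0.42/0.12·(row2) → -0.945·b = -83.1, so b = 87.9365.
Back-substitute: a = (152.45 − 0·87.9365) / 0.42 = 362.976.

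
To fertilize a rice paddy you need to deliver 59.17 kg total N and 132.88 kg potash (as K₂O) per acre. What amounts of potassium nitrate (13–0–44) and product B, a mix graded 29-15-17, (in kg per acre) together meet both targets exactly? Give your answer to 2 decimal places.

269.92 kg potassium nitrate, 83.04 kg product B

Per-acre balance (a = potassium nitrate, b = product B):
N: 0.13·a + 0.29·b = 59.17
K₂O: 0.44·a + 0.17·b = 132.88
Solving simultaneously: a = 269.918, b = 83.037.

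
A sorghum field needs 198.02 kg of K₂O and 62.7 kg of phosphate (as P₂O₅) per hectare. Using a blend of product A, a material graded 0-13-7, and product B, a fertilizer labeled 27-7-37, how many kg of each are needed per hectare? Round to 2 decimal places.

With a, b = kg per hectare of product A and product B:
K₂O: 0.07·a + 0.37·b = 198.02
P₂O₅: 0.13·a + 0.07·b = 62.7
From row1: a = (198.02 − 0.37·b) / 0.07.
Into row2: 0.13·(198.02 − 0.37·b)/0.07 + 0.07·b = 62.7 → b = 494.296, a = 216.148.

216.15 kg product A, 494.30 kg product B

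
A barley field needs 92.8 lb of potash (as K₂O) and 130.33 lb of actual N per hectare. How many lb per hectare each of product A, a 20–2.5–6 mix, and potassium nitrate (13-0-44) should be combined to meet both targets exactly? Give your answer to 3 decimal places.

With a, b = lb per hectare of product A and potassium nitrate:
K₂O: 0.06·a + 0.44·b = 92.8
N: 0.2·a + 0.13·b = 130.33
Solving simultaneously: a = 564.60349, b = 133.9177.

564.603 lb product A, 133.918 lb potassium nitrate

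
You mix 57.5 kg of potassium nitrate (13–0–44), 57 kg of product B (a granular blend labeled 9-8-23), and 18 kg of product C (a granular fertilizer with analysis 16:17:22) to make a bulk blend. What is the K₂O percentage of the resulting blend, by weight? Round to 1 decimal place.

32.0% K₂O

Total mass = 57.5 + 57 + 18 = 132.5 kg.
K₂O mass = 44%×57.5 + 23%×57 + 22%×18 = 42.37 kg.
% K₂O = 42.37 / 132.5 = 31.9774%.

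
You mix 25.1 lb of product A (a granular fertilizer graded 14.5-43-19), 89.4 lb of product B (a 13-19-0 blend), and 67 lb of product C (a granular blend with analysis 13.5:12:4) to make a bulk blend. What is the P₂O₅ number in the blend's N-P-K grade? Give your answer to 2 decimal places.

19.73% P₂O₅

Total mass = 25.1 + 89.4 + 67 = 181.5 lb.
P₂O₅ mass = 43%×25.1 + 19%×89.4 + 12%×67 = 35.819 lb.
% P₂O₅ = 35.819 / 181.5 = 19.73499%.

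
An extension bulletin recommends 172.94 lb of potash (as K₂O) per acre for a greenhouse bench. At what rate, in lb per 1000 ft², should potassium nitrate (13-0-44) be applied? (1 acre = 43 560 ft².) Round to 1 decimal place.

9.0 lb of product per thousand sq ft

Product per acre = 172.94 / 44% = 393.045 lb.
Convert to per 1000 ft²: 393.045 × 0.0229568 = 9.02308 lb.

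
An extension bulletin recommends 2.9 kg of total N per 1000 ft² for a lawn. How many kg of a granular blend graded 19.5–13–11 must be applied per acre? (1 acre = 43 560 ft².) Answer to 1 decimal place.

647.8 kg of product per acre

Product per 1000 ft² = 2.9 / 19.5% = 14.8718 kg.
Convert to per acre: 14.8718 × 43.56 = 647.815 kg.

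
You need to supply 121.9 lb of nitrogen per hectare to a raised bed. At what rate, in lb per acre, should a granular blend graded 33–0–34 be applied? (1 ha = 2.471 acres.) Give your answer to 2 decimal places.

149.49 lb of product per acre

Product per hectare = 121.9 / 33% = 369.394 lb.
Convert to per acre: 369.394 × 0.404694 = 149.492 lb.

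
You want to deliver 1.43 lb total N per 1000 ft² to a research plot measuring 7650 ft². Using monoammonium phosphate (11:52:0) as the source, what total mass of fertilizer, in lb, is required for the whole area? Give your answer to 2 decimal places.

99.45 lb

Product per 1000 ft² = 1.43 / 11% = 13 lb.
Total product = 13 × 7650 / 1000 = 99.45 lb.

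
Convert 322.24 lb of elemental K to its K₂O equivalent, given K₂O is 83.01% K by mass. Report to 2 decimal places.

K₂O = 322.24 / 0.8301 = 388.194 lb.

388.19 lb K₂O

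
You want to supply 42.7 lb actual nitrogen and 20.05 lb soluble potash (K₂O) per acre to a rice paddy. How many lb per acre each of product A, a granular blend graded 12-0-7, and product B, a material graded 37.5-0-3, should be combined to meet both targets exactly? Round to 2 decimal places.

Let a = lb of product A, b = lb of product B (per acre).
N: 0.12·a + 0.375·b = 42.7
K₂O: 0.07·a + 0.03·b = 20.05
Solving simultaneously: a = 275.397, b = 25.7395.

275.40 lb product A, 25.74 lb product B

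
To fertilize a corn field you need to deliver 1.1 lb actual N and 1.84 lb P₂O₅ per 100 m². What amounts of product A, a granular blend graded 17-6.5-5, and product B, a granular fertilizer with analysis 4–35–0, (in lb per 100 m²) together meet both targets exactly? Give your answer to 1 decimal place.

5.5 lb product A, 4.2 lb product B

With a, b = lb per 100 m² of product A and product B:
N: 0.17·a + 0.04·b = 1.1
P₂O₅: 0.065·a + 0.35·b = 1.84
Solving simultaneously: a = 5.47276, b = 4.24077.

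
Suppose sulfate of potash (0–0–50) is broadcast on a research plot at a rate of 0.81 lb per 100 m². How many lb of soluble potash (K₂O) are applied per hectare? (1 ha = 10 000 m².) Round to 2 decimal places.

40.50 lb K₂O per hectare

K₂O per 100 m² = 0.81 × 50% = 0.405 lb.
Convert to per hectare: 0.405 × 100 = 40.5 lb.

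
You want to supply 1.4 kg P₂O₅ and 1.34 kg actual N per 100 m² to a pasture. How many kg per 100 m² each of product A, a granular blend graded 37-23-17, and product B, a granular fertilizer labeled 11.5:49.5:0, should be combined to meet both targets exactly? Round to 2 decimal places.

Per-100 m² balance (a = product A, b = product B):
P₂O₅: 0.23·a + 0.495·b = 1.4
N: 0.37·a + 0.115·b = 1.34
Solving simultaneously: a = 3.20549, b = 1.33886.

3.21 kg product A, 1.34 kg product B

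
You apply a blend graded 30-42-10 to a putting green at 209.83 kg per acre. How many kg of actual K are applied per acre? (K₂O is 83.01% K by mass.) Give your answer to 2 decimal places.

17.42 kg K per acre

K₂O per acre = 209.83 × 10% = 20.983 kg.
Elemental K = 20.983 × 0.8301 = 17.418 kg per acre.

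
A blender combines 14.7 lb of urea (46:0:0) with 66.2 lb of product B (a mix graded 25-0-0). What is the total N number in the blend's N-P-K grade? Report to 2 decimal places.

28.82% N

Total mass = 14.7 + 66.2 = 80.9 lb.
N mass = 46%×14.7 + 25%×66.2 = 23.312 lb.
% N = 23.312 / 80.9 = 28.8158%.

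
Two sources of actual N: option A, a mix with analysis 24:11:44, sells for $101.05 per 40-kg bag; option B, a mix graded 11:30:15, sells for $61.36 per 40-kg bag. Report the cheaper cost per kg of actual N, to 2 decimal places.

option A: N per bag = 40 × 24% = 9.6 kg; cost = 101.05 / 9.6 = $10.5260/kg N.
option B: N per bag = 40 × 11% = 4.4 kg; cost = 61.36 / 4.4 = $13.9455/kg N.
option A is cheaper.

$10.53 per kg N (option A)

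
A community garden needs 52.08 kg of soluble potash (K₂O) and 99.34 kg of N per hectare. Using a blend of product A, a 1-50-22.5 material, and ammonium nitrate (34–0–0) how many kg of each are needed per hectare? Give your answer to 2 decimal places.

With a, b = kg per hectare of product A and ammonium nitrate:
K₂O: 0.225·a + 0·b = 52.08
N: 0.01·a + 0.34·b = 99.34
Eliminate b: (row1) − 0/0.34·(row2) → 0.225·a = 52.08, so a = 231.467.
Then b = (99.34 − 0.01·231.467) / 0.34 = 285.369.

231.47 kg product A, 285.37 kg ammonium nitrate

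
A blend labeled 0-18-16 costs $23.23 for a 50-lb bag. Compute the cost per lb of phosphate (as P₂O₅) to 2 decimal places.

P₂O₅ in bag = 50 × 18% = 9 lb.
Cost per lb P₂O₅ = $23.23 / 9 = $2.5811.

$2.58 per lb P₂O₅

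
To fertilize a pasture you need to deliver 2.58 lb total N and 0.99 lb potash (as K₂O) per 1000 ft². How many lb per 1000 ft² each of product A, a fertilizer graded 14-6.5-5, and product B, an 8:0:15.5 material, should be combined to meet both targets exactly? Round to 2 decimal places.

18.12 lb product A, 0.54 lb product B

Let a = lb of product A, b = lb of product B (per 1000 ft²).
N: 0.14·a + 0.08·b = 2.58
K₂O: 0.05·a + 0.155·b = 0.99
Solving simultaneously: a = 18.1186, b = 0.542373.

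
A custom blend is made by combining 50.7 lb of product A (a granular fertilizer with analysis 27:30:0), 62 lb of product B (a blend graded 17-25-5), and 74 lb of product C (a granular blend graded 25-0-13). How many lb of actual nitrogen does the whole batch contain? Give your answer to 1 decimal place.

N mass = 27%×50.7 + 17%×62 + 25%×74 = 42.729 lb.

42.7 lb N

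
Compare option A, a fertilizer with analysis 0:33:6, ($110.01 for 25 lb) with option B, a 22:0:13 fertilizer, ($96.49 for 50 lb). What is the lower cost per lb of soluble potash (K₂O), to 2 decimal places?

$14.84 per lb K₂O (option B)

option A: K₂O per bag = 25 × 6% = 1.5 lb; cost = 110.01 / 1.5 = $73.3400/lb K₂O.
option B: K₂O per bag = 50 × 13% = 6.5 lb; cost = 96.49 / 6.5 = $14.8446/lb K₂O.
option B is cheaper.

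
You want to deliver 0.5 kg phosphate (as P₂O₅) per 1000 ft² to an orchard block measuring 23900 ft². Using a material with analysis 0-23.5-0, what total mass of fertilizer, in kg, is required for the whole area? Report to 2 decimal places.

50.85 kg

Product per 1000 ft² = 0.5 / 23.5% = 2.12766 kg.
Total product = 2.12766 × 23900 / 1000 = 50.8511 kg.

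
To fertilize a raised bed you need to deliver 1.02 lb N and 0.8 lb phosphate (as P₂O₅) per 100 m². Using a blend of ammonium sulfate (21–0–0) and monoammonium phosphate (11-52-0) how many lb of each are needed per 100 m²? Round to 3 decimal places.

4.051 lb ammonium sulfate, 1.538 lb monoammonium phosphate

With a, b = lb per 100 m² of ammonium sulfate and monoammonium phosphate:
N: 0.21·a + 0.11·b = 1.02
P₂O₅: 0·a + 0.52·b = 0.8
Solving simultaneously: a = 4.05128, b = 1.53846.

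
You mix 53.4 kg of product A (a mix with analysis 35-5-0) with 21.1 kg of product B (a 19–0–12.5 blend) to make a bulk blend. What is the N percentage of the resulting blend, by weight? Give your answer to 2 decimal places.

30.47% N

Total mass = 53.4 + 21.1 = 74.5 kg.
N mass = 35%×53.4 + 19%×21.1 = 22.699 kg.
% N = 22.699 / 74.5 = 30.4685%.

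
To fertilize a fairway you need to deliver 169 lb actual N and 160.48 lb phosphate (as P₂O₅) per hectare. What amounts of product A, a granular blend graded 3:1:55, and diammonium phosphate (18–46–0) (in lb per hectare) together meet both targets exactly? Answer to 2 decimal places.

Let a = lb of product A, b = lb of diammonium phosphate (per hectare).
N: 0.03·a + 0.18·b = 169
P₂O₅: 0.01·a + 0.46·b = 160.48
Solving simultaneously: a = 4071.133, b = 260.367.

4071.13 lb product A, 260.37 lb diammonium phosphate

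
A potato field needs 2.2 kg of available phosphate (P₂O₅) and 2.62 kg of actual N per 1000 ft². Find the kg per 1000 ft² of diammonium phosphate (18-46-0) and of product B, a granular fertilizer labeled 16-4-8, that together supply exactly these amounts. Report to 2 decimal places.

Let a = kg of diammonium phosphate, b = kg of product B (per 1000 ft²).
P₂O₅: 0.46·a + 0.04·b = 2.2
N: 0.18·a + 0.16·b = 2.62
Eliminate b: (row1) − 0.04/0.16·(row2) → 0.415·a = 1.545, so a = 3.72289.
Then b = (2.62 − 0.18·3.72289) / 0.16 = 12.1867.

3.72 kg diammonium phosphate, 12.19 kg product B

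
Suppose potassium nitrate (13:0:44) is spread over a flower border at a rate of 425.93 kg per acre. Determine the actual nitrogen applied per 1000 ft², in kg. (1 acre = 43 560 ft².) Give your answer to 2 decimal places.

1.27 kg N per thousand sq ft

nitrogen per acre = 425.93 × 13% = 55.3709 kg.
Convert to per 1000 ft²: 55.3709 × 0.0229568 = 1.27114 kg.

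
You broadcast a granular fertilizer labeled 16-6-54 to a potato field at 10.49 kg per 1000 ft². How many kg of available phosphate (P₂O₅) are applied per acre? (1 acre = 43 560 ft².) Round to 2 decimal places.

27.42 kg P₂O₅ per acre

P₂O₅ per 1000 ft² = 10.49 × 6% = 0.6294 kg.
Convert to per acre: 0.6294 × 43.56 = 27.4167 kg.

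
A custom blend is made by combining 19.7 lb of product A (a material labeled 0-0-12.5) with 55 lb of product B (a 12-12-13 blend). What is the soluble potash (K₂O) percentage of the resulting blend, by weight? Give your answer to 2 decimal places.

Total mass = 19.7 + 55 = 74.7 lb.
K₂O mass = 12.5%×19.7 + 13%×55 = 9.6125 lb.
% K₂O = 9.6125 / 74.7 = 12.8681%.

12.87% K₂O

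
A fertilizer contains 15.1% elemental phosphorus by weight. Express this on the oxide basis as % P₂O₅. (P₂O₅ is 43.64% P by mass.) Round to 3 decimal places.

%P₂O₅ = 15.1 / 0.4364 = 34.6013%.

34.601% P₂O₅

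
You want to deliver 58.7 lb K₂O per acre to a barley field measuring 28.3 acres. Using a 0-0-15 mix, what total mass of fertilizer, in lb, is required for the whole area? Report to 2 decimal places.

11074.73 lb

Product per acre = 58.7 / 15% = 391.333 lb.
Total product = 391.333 × 28.3 = 11074.733 lb.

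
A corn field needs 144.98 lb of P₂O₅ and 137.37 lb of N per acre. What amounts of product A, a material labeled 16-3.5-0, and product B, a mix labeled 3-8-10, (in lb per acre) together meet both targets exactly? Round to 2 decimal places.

With a, b = lb per acre of product A and product B:
P₂O₅: 0.035·a + 0.08·b = 144.98
N: 0.16·a + 0.03·b = 137.37
From row1: a = (144.98 − 0.08·b) / 0.035.
Into row2: 0.16·(144.98 − 0.08·b)/0.035 + 0.03·b = 137.37 → b = 1565.009, a = 565.123.

565.12 lb product A, 1565.01 lb product B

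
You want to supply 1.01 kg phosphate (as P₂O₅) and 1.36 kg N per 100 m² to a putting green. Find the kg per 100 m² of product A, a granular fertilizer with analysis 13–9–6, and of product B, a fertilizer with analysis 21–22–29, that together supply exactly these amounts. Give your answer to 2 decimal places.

Per-100 m² balance (a = product A, b = product B):
P₂O₅: 0.09·a + 0.22·b = 1.01
N: 0.13·a + 0.21·b = 1.36
Eliminate b: (row1) − 0.22/0.21·(row2) → -0.0461905·a = -0.414762, so a = 8.97938.
Then b = (1.36 − 0.13·8.97938) / 0.21 = 0.917526.

8.98 kg product A, 0.92 kg product B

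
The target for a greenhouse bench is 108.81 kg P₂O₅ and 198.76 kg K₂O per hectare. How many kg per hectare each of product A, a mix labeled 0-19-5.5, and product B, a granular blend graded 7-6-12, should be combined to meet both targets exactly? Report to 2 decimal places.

58.03 kg product A, 1629.74 kg product B

Per-hectare balance (a = product A, b = product B):
P₂O₅: 0.19·a + 0.06·b = 108.81
K₂O: 0.055·a + 0.12·b = 198.76
Solving simultaneously: a = 58.0308, b = 1629.736.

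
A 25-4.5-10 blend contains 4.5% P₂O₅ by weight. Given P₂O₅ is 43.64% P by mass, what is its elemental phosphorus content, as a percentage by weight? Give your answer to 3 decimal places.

1.964% P

%P = 4.5 × 0.4364 = 1.9638%.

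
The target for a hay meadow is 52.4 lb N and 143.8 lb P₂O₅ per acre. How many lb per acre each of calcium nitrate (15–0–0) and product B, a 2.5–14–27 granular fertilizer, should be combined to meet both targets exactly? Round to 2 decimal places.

With a, b = lb per acre of calcium nitrate and product B:
N: 0.15·a + 0.025·b = 52.4
P₂O₅: 0·a + 0.14·b = 143.8
Solving simultaneously: a = 178.143, b = 1027.143.

178.14 lb calcium nitrate, 1027.14 lb product B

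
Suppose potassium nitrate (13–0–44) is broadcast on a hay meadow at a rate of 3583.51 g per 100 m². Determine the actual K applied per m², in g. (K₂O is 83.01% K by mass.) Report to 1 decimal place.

K₂O per 100 m² = 3583.51 × 44% = 1576.74 g.
Elemental K = 1576.74 × 0.8301 = 1308.86 g per 100 m².
Convert to per m²: 1308.86 × 0.01 = 13.0886 g.

13.1 g K per sq m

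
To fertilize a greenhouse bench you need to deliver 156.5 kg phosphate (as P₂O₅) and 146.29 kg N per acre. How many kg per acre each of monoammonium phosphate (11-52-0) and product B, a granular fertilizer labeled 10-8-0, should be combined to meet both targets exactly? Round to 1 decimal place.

91.4 kg monoammonium phosphate, 1362.4 kg product B

With a, b = kg per acre of monoammonium phosphate and product B:
P₂O₅: 0.52·a + 0.08·b = 156.5
N: 0.11·a + 0.1·b = 146.29
From row1: a = (156.5 − 0.08·b) / 0.52.
Into row2: 0.11·(156.5 − 0.08·b)/0.52 + 0.1·b = 146.29 → b = 1362.403, a = 91.3611.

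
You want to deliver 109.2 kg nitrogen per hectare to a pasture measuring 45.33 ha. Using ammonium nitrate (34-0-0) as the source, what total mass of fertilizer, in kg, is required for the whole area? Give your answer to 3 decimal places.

Product per hectare = 109.2 / 34% = 321.176 kg.
Total product = 321.176 × 45.33 = 14558.9294 kg.

14558.929 kg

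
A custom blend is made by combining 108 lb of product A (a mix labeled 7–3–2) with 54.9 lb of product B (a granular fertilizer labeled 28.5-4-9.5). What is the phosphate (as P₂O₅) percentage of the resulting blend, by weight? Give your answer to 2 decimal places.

3.34% P₂O₅

Total mass = 108 + 54.9 = 162.9 lb.
P₂O₅ mass = 3%×108 + 4%×54.9 = 5.436 lb.
% P₂O₅ = 5.436 / 162.9 = 3.33702%.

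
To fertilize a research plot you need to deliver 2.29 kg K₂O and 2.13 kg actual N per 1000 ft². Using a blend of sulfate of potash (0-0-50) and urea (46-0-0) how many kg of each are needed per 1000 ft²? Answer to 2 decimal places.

Per-1000 ft² balance (a = sulfate of potash, b = urea):
K₂O: 0.5·a + 0·b = 2.29
N: 0·a + 0.46·b = 2.13
Solving simultaneously: a = 4.58, b = 4.63043.

4.58 kg sulfate of potash, 4.63 kg urea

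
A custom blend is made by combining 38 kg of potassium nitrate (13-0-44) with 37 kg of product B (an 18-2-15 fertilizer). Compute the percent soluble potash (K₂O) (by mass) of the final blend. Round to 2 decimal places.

Total mass = 38 + 37 = 75 kg.
K₂O mass = 44%×38 + 15%×37 = 22.27 kg.
% K₂O = 22.27 / 75 = 29.6933%.

29.69% K₂O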